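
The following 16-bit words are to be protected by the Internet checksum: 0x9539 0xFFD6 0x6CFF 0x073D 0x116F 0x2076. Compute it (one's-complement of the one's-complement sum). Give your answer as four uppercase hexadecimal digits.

One's-complement addition (fold any carry out of bit 15 back into bit 0):
  0x9539 + 0xFFD6 = 0x1950F → wrap carry → 0x9510
  0x9510 + 0x6CFF = 0x1020F → wrap carry → 0x0210
  0x0210 + 0x073D = 0x0094D
  0x094D + 0x116F = 0x01ABC
  0x1ABC + 0x2076 = 0x03B32
One's-complement sum = 0x3B32.
Checksum = ~0x3B32 & 0xFFFF = 0xC4CD.

C4CD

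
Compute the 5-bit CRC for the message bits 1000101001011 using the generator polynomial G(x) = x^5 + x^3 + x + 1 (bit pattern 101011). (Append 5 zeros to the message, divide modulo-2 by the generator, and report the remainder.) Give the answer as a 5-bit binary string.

00101

Append 5 zeros: 100010100101100000. Divide by 101011 (XOR where the leading bit is 1):
  pos 0: 100010 XOR 101011 = 001001
  pos 2: 100110 XOR 101011 = 001101
  pos 4: 110101 XOR 101011 = 011110
  pos 5: 111100 XOR 101011 = 010111
  pos 6: 101111 XOR 101011 = 000100
  pos 9: 100100 XOR 101011 = 001111
  pos 11: 111100 XOR 101011 = 010111
  pos 12: 101110 XOR 101011 = 000101
Remainder (last 5 bits) = 00101. This is the CRC / FCS.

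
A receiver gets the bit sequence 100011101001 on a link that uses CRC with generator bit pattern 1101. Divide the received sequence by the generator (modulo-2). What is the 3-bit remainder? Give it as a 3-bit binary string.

111

Modulo-2 division of 100011101001 by 1101:
  pos 0: 1000 XOR 1101 = 0101
  pos 1: 1011 XOR 1101 = 0110
  pos 2: 1101 XOR 1101 = 0000
  pos 6: 1010 XOR 1101 = 0111
  pos 7: 1110 XOR 1101 = 0011
Remainder = 111 (nonzero — an error is detected).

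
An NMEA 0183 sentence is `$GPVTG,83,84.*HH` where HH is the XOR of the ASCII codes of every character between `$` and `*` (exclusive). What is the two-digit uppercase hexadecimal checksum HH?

XOR the ASCII codes of the payload characters:
  'G' = 0x47 → acc = 0x47
  'P' = 0x50 → acc = 0x17
  'V' = 0x56 → acc = 0x41
  'T' = 0x54 → acc = 0x15
  'G' = 0x47 → acc = 0x52
  ',' = 0x2C → acc = 0x7E
  '8' = 0x38 → acc = 0x46
  '3' = 0x33 → acc = 0x75
  ',' = 0x2C → acc = 0x59
  '8' = 0x38 → acc = 0x61
  '4' = 0x34 → acc = 0x55
  '.' = 0x2E → acc = 0x7B
Checksum = 0x7B.

7B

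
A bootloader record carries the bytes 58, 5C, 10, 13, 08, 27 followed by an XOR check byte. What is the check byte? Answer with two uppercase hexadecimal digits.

28

XOR the bytes together:
  start with 0x58
  0x58 ⊕ 0x5C = 0x04
  0x04 ⊕ 0x10 = 0x14
  0x14 ⊕ 0x13 = 0x07
  0x07 ⊕ 0x08 = 0x0F
  0x0F ⊕ 0x27 = 0x28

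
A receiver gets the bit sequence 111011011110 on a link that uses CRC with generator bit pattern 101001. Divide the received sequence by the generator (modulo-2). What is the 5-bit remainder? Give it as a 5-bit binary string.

00000

Modulo-2 division of 111011011110 by 101001:
  pos 0: 111011 XOR 101001 = 010010
  pos 1: 100100 XOR 101001 = 001101
  pos 3: 110111 XOR 101001 = 011110
  pos 4: 111101 XOR 101001 = 010100
  pos 5: 101001 XOR 101001 = 000000
Remainder = 00000 (zero — the frame passes the CRC check).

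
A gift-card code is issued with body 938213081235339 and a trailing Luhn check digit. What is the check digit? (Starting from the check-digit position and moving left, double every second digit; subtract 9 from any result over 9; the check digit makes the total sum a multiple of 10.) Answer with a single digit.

3

Partial digits right→left: 9 3 3 5 3 2 1 8 0 3 1 2 8 3 9
Double every second digit counting from the check-digit position (so the 1st, 3rd, 5th, ... of the partial from the right).
  doubled (with −9 where >9): 9 6 6 2 0 2 7 9 → sum 41
  kept as-is: 3 5 2 8 3 2 3 → sum 26
Total = 41 + 26 = 67.
Check digit = (10 − (67 mod 10)) mod 10 = 3.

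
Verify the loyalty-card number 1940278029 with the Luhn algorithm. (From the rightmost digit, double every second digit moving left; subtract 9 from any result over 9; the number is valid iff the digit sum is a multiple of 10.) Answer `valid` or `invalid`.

valid

From the right, keep odd positions and double even positions (subtract 9 from any doubled value over 9):
  doubled (positions 2,4,...): 4 7 4 8 2 → sum 25
  kept (positions 1,3,...): 9 0 7 0 9 → sum 25
Total = 50.
50 mod 10 = 0, so the number is valid.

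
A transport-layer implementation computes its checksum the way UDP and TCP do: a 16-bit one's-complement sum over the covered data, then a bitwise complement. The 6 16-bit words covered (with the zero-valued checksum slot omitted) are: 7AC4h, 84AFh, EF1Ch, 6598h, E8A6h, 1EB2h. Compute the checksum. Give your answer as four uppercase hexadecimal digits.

A47D

One's-complement addition (fold any carry out of bit 15 back into bit 0):
  0x7AC4 + 0x84AF = 0x0FF73
  0xFF73 + 0xEF1C = 0x1EE8F → wrap carry → 0xEE90
  0xEE90 + 0x6598 = 0x15428 → wrap carry → 0x5429
  0x5429 + 0xE8A6 = 0x13CCF → wrap carry → 0x3CD0
  0x3CD0 + 0x1EB2 = 0x05B82
One's-complement sum = 0x5B82.
Checksum = ~0x5B82 & 0xFFFF = 0xA47D.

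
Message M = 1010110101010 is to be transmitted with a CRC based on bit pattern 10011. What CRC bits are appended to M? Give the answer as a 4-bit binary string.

Append 4 zeros: 10101101010100000. Divide by 10011 (XOR where the leading bit is 1):
  pos 0: 10101 XOR 10011 = 00110
  pos 2: 11010 XOR 10011 = 01001
  pos 3: 10011 XOR 10011 = 00000
  pos 9: 10100 XOR 10011 = 00111
  pos 11: 11100 XOR 10011 = 01111
  pos 12: 11110 XOR 10011 = 01101
Remainder (last 4 bits) = 1101. This is the CRC / FCS.

1101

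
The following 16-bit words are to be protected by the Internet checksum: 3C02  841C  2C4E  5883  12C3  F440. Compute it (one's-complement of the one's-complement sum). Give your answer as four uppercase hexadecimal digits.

One's-complement addition (fold any carry out of bit 15 back into bit 0):
  0x3C02 + 0x841C = 0x0C01E
  0xC01E + 0x2C4E = 0x0EC6C
  0xEC6C + 0x5883 = 0x144EF → wrap carry → 0x44F0
  0x44F0 + 0x12C3 = 0x057B3
  0x57B3 + 0xF440 = 0x14BF3 → wrap carry → 0x4BF4
One's-complement sum = 0x4BF4.
Checksum = ~0x4BF4 & 0xFFFF = 0xB40B.

B40B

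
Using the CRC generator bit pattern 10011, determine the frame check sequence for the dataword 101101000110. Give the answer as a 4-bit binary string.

1110

Append 4 zeros: 1011010001100000. Divide by 10011 (XOR where the leading bit is 1):
  pos 0: 10110 XOR 10011 = 00101
  pos 2: 10110 XOR 10011 = 00101
  pos 4: 10100 XOR 10011 = 00111
  pos 6: 11111 XOR 10011 = 01100
  pos 7: 11000 XOR 10011 = 01011
  pos 8: 10110 XOR 10011 = 00101
  pos 10: 10100 XOR 10011 = 00111
Remainder (last 4 bits) = 1110. This is the CRC / FCS.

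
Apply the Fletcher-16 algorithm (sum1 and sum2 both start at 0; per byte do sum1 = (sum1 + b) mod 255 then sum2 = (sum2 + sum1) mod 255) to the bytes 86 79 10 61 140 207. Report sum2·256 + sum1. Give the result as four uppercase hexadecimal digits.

5B49

Running sums (mod 255):
  after byte 0 (86): sum1=86, sum2=86
  after byte 1 (79): sum1=165, sum2=251
  after byte 2 (10): sum1=175, sum2=171
  after byte 3 (61): sum1=236, sum2=152
  after byte 4 (140): sum1=121, sum2=18
  after byte 5 (207): sum1=73, sum2=91
Checksum = sum2·256 + sum1 = 91·256 + 73 = 23369 = 0x5B49.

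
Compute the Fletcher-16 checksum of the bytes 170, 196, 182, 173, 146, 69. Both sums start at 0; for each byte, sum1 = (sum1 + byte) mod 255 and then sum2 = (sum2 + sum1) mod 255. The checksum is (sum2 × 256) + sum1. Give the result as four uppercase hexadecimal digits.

26AB

Running sums (mod 255):
  after byte 0 (170): sum1=170, sum2=170
  after byte 1 (196): sum1=111, sum2=26
  after byte 2 (182): sum1=38, sum2=64
  after byte 3 (173): sum1=211, sum2=20
  after byte 4 (146): sum1=102, sum2=122
  after byte 5 (69): sum1=171, sum2=38
Checksum = sum2·256 + sum1 = 38·256 + 171 = 9899 = 0x26AB.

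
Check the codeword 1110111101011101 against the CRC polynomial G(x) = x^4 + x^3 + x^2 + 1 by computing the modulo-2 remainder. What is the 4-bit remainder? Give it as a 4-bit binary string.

0000

Modulo-2 division of 1110111101011101 by 11101:
  pos 0: 11101 XOR 11101 = 00000
  pos 5: 11101 XOR 11101 = 00000
  pos 11: 11101 XOR 11101 = 00000
Remainder = 0000 (zero — the frame passes the CRC check).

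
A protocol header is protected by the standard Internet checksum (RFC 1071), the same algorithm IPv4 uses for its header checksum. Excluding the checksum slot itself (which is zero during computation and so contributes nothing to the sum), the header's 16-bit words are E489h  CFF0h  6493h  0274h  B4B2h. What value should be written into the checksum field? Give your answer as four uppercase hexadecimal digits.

2FCB

One's-complement addition (fold any carry out of bit 15 back into bit 0):
  0xE489 + 0xCFF0 = 0x1B479 → wrap carry → 0xB47A
  0xB47A + 0x6493 = 0x1190D → wrap carry → 0x190E
  0x190E + 0x0274 = 0x01B82
  0x1B82 + 0xB4B2 = 0x0D034
One's-complement sum = 0xD034.
Checksum = ~0xD034 & 0xFFFF = 0x2FCB.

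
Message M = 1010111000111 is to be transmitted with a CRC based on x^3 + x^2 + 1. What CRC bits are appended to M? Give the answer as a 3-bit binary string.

011

Append 3 zeros: 1010111000111000. Divide by 1101 (XOR where the leading bit is 1):
  pos 0: 1010 XOR 1101 = 0111
  pos 1: 1111 XOR 1101 = 0010
  pos 3: 1011 XOR 1101 = 0110
  pos 4: 1100 XOR 1101 = 0001
  pos 7: 1001 XOR 1101 = 0100
  pos 8: 1001 XOR 1101 = 0100
  pos 9: 1001 XOR 1101 = 0100
  pos 10: 1000 XOR 1101 = 0101
  pos 11: 1010 XOR 1101 = 0111
  pos 12: 1110 XOR 1101 = 0011
Remainder (last 3 bits) = 011. This is the CRC / FCS.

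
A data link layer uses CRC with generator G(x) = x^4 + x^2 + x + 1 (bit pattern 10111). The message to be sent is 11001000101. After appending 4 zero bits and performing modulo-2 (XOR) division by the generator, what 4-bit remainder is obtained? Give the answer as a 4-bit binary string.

1110

Append 4 zeros: 110010001010000. Divide by 10111 (XOR where the leading bit is 1):
  pos 0: 11001 XOR 10111 = 01110
  pos 1: 11100 XOR 10111 = 01011
  pos 2: 10110 XOR 10111 = 00001
  pos 6: 10101 XOR 10111 = 00010
  pos 9: 10000 XOR 10111 = 00111
Remainder (last 4 bits) = 1110. This is the CRC / FCS.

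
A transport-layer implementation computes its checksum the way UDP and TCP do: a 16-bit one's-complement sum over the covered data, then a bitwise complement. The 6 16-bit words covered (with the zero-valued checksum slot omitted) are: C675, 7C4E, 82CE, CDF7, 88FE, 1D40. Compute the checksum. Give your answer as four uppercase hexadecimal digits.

C636

One's-complement addition (fold any carry out of bit 15 back into bit 0):
  0xC675 + 0x7C4E = 0x142C3 → wrap carry → 0x42C4
  0x42C4 + 0x82CE = 0x0C592
  0xC592 + 0xCDF7 = 0x19389 → wrap carry → 0x938A
  0x938A + 0x88FE = 0x11C88 → wrap carry → 0x1C89
  0x1C89 + 0x1D40 = 0x039C9
One's-complement sum = 0x39C9.
Checksum = ~0x39C9 & 0xFFFF = 0xC636.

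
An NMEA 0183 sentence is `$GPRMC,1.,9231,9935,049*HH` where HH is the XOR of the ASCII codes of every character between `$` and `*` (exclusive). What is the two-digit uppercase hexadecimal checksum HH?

XOR the ASCII codes of the payload characters:
  'G' = 0x47 → acc = 0x47
  'P' = 0x50 → acc = 0x17
  'R' = 0x52 → acc = 0x45
  'M' = 0x4D → acc = 0x08
  'C' = 0x43 → acc = 0x4B
  ',' = 0x2C → acc = 0x67
  '1' = 0x31 → acc = 0x56
  '.' = 0x2E → acc = 0x78
  ',' = 0x2C → acc = 0x54
  '9' = 0x39 → acc = 0x6D
  '2' = 0x32 → acc = 0x5F
  '3' = 0x33 → acc = 0x6C
  '1' = 0x31 → acc = 0x5D
  ',' = 0x2C → acc = 0x71
  '9' = 0x39 → acc = 0x48
  '9' = 0x39 → acc = 0x71
  '3' = 0x33 → acc = 0x42
  '5' = 0x35 → acc = 0x77
  ',' = 0x2C → acc = 0x5B
  '0' = 0x30 → acc = 0x6B
  '4' = 0x34 → acc = 0x5F
  '9' = 0x39 → acc = 0x66
Checksum = 0x66.

66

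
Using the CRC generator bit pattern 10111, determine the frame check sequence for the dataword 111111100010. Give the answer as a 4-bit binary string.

0011

Append 4 zeros: 1111111000100000. Divide by 10111 (XOR where the leading bit is 1):
  pos 0: 11111 XOR 10111 = 01000
  pos 1: 10001 XOR 10111 = 00110
  pos 3: 11010 XOR 10111 = 01101
  pos 4: 11010 XOR 10111 = 01101
  pos 5: 11010 XOR 10111 = 01101
  pos 6: 11011 XOR 10111 = 01100
  pos 7: 11000 XOR 10111 = 01111
  pos 8: 11110 XOR 10111 = 01001
  pos 9: 10010 XOR 10111 = 00101
  pos 11: 10100 XOR 10111 = 00011
Remainder (last 4 bits) = 0011. This is the CRC / FCS.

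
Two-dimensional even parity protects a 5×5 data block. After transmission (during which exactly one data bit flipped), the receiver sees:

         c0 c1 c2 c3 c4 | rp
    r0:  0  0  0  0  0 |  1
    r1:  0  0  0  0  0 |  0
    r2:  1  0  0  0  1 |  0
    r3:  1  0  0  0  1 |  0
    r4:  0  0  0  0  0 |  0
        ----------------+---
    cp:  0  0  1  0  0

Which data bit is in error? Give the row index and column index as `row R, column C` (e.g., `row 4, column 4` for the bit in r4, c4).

row 0, column 2

Recompute each row's even parity and compare to rp:
  r0: data parity 0, sent rp 1 → mismatch
  r1: data parity 0, sent rp 0 → ok
  r2: data parity 0, sent rp 0 → ok
  r3: data parity 0, sent rp 0 → ok
  r4: data parity 0, sent rp 0 → ok
Recompute each column's even parity and compare to cp:
  c0: data parity 0, sent cp 0 → ok
  c1: data parity 0, sent cp 0 → ok
  c2: data parity 0, sent cp 1 → mismatch
  c3: data parity 0, sent cp 0 → ok
  c4: data parity 0, sent cp 0 → ok
Exactly one row (r0) and one column (c2) fail → the flipped bit is at their intersection.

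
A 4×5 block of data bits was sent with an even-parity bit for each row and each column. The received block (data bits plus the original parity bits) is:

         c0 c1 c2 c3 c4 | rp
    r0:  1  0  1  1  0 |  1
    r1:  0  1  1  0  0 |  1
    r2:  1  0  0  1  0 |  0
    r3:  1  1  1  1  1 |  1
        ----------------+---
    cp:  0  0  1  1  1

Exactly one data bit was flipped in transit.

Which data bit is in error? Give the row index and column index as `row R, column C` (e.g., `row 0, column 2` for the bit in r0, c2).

row 1, column 0

Recompute each row's even parity and compare to rp:
  r0: data parity 1, sent rp 1 → ok
  r1: data parity 0, sent rp 1 → mismatch
  r2: data parity 0, sent rp 0 → ok
  r3: data parity 1, sent rp 1 → ok
Recompute each column's even parity and compare to cp:
  c0: data parity 1, sent cp 0 → mismatch
  c1: data parity 0, sent cp 0 → ok
  c2: data parity 1, sent cp 1 → ok
  c3: data parity 1, sent cp 1 → ok
  c4: data parity 1, sent cp 1 → ok
Exactly one row (r1) and one column (c0) fail → the flipped bit is at their intersection.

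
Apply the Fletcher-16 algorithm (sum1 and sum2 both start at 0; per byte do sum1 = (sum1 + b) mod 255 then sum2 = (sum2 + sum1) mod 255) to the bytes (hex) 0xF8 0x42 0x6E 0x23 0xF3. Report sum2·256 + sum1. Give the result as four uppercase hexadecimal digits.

6BC0

Running sums (mod 255):
  after byte 0 (0xF8): sum1=248, sum2=248
  after byte 1 (0x42): sum1=59, sum2=52
  after byte 2 (0x6E): sum1=169, sum2=221
  after byte 3 (0x23): sum1=204, sum2=170
  after byte 4 (0xF3): sum1=192, sum2=107
Checksum = sum2·256 + sum1 = 107·256 + 192 = 27584 = 0x6BC0.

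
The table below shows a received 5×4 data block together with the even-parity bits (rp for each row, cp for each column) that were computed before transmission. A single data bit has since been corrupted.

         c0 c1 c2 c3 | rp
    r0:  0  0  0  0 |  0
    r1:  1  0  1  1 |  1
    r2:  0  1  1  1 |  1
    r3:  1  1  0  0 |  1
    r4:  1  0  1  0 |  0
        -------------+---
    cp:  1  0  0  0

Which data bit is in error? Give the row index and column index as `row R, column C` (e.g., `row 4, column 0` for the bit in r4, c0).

row 3, column 2

Recompute each row's even parity and compare to rp:
  r0: data parity 0, sent rp 0 → ok
  r1: data parity 1, sent rp 1 → ok
  r2: data parity 1, sent rp 1 → ok
  r3: data parity 0, sent rp 1 → mismatch
  r4: data parity 0, sent rp 0 → ok
Recompute each column's even parity and compare to cp:
  c0: data parity 1, sent cp 1 → ok
  c1: data parity 0, sent cp 0 → ok
  c2: data parity 1, sent cp 0 → mismatch
  c3: data parity 0, sent cp 0 → ok
Exactly one row (r3) and one column (c2) fail → the flipped bit is at their intersection.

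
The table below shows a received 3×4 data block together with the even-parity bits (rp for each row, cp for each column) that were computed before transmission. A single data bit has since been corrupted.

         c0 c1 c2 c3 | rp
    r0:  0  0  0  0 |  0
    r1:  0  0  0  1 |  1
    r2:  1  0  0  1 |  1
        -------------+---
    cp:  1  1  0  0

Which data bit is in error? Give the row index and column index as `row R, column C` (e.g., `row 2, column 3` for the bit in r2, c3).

Recompute each row's even parity and compare to rp:
  r0: data parity 0, sent rp 0 → ok
  r1: data parity 1, sent rp 1 → ok
  r2: data parity 0, sent rp 1 → mismatch
Recompute each column's even parity and compare to cp:
  c0: data parity 1, sent cp 1 → ok
  c1: data parity 0, sent cp 1 → mismatch
  c2: data parity 0, sent cp 0 → ok
  c3: data parity 0, sent cp 0 → ok
Exactly one row (r2) and one column (c1) fail → the flipped bit is at their intersection.

row 2, column 1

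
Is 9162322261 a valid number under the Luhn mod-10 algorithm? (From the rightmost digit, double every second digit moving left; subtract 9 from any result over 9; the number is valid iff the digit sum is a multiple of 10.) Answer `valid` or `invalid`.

From the right, keep odd positions and double even positions (subtract 9 from any doubled value over 9):
  doubled (positions 2,4,...): 3 4 6 3 9 → sum 25
  kept (positions 1,3,...): 1 2 2 2 1 → sum 8
Total = 33.
33 mod 10 = 3, so the number is invalid.

invalid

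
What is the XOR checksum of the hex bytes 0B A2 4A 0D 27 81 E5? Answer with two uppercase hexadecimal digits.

AD

XOR the bytes together:
  start with 0x0B
  0x0B ⊕ 0xA2 = 0xA9
  0xA9 ⊕ 0x4A = 0xE3
  0xE3 ⊕ 0x0D = 0xEE
  0xEE ⊕ 0x27 = 0xC9
  0xC9 ⊕ 0x81 = 0x48
  0x48 ⊕ 0xE5 = 0xAD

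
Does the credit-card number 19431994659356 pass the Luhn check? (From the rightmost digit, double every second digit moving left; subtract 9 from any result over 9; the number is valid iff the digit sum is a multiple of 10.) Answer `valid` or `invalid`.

From the right, keep odd positions and double even positions (subtract 9 from any doubled value over 9):
  doubled (positions 2,4,...): 1 9 3 9 2 8 2 → sum 34
  kept (positions 1,3,...): 6 3 5 4 9 3 9 → sum 39
Total = 73.
73 mod 10 = 3, so the number is invalid.

invalid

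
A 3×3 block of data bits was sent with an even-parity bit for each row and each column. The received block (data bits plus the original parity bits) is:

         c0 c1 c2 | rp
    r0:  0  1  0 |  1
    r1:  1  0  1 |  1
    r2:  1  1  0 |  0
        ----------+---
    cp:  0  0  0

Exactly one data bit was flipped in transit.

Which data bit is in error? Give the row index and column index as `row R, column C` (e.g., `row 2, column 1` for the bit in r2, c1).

Recompute each row's even parity and compare to rp:
  r0: data parity 1, sent rp 1 → ok
  r1: data parity 0, sent rp 1 → mismatch
  r2: data parity 0, sent rp 0 → ok
Recompute each column's even parity and compare to cp:
  c0: data parity 0, sent cp 0 → ok
  c1: data parity 0, sent cp 0 → ok
  c2: data parity 1, sent cp 0 → mismatch
Exactly one row (r1) and one column (c2) fail → the flipped bit is at their intersection.

row 1, column 2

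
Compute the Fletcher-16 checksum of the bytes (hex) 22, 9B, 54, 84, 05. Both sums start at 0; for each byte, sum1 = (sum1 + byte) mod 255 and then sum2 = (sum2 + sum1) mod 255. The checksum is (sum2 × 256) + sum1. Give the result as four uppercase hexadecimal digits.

Running sums (mod 255):
  after byte 0 (22): sum1=34, sum2=34
  after byte 1 (9B): sum1=189, sum2=223
  after byte 2 (54): sum1=18, sum2=241
  after byte 3 (84): sum1=150, sum2=136
  after byte 4 (05): sum1=155, sum2=36
Checksum = sum2·256 + sum1 = 36·256 + 155 = 9371 = 0x249B.

249B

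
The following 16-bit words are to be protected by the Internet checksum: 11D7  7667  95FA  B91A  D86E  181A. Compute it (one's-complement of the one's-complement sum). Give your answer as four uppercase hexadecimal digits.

3823

One's-complement addition (fold any carry out of bit 15 back into bit 0):
  0x11D7 + 0x7667 = 0x0883E
  0x883E + 0x95FA = 0x11E38 → wrap carry → 0x1E39
  0x1E39 + 0xB91A = 0x0D753
  0xD753 + 0xD86E = 0x1AFC1 → wrap carry → 0xAFC2
  0xAFC2 + 0x181A = 0x0C7DC
One's-complement sum = 0xC7DC.
Checksum = ~0xC7DC & 0xFFFF = 0x3823.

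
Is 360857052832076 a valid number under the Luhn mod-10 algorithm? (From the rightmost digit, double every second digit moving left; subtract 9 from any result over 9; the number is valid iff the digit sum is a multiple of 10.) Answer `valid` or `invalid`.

invalid

From the right, keep odd positions and double even positions (subtract 9 from any doubled value over 9):
  doubled (positions 2,4,...): 5 4 7 1 5 7 3 → sum 32
  kept (positions 1,3,...): 6 0 3 2 0 5 0 3 → sum 19
Total = 51.
51 mod 10 = 1, so the number is invalid.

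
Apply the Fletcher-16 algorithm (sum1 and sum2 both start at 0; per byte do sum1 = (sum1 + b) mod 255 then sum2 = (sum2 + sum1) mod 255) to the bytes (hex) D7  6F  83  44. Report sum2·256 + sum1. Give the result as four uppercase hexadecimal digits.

Running sums (mod 255):
  after byte 0 (D7): sum1=215, sum2=215
  after byte 1 (6F): sum1=71, sum2=31
  after byte 2 (83): sum1=202, sum2=233
  after byte 3 (44): sum1=15, sum2=248
Checksum = sum2·256 + sum1 = 248·256 + 15 = 63503 = 0xF80F.

F80F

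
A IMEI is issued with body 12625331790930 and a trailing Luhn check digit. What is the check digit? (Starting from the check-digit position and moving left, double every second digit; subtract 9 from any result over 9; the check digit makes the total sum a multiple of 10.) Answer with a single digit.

1

Partial digits right→left: 0 3 9 0 9 7 1 3 3 5 2 6 2 1
Double every second digit counting from the check-digit position (so the 1st, 3rd, 5th, ... of the partial from the right).
  doubled (with −9 where >9): 0 9 9 2 6 4 4 → sum 34
  kept as-is: 3 0 7 3 5 6 1 → sum 25
Total = 34 + 25 = 59.
Check digit = (10 − (59 mod 10)) mod 10 = 1.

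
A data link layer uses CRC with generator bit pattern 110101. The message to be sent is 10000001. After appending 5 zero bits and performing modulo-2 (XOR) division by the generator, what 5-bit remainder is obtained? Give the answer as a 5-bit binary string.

Append 5 zeros: 1000000100000. Divide by 110101 (XOR where the leading bit is 1):
  pos 0: 100000 XOR 110101 = 010101
  pos 1: 101010 XOR 110101 = 011111
  pos 2: 111111 XOR 110101 = 001010
  pos 4: 101000 XOR 110101 = 011101
  pos 5: 111010 XOR 110101 = 001111
  pos 7: 111100 XOR 110101 = 001001
Remainder (last 5 bits) = 01001. This is the CRC / FCS.

01001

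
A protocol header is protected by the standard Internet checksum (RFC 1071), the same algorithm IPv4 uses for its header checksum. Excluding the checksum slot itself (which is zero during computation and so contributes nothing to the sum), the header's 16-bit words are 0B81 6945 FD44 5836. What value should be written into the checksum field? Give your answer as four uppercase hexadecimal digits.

35BE

One's-complement addition (fold any carry out of bit 15 back into bit 0):
  0x0B81 + 0x6945 = 0x074C6
  0x74C6 + 0xFD44 = 0x1720A → wrap carry → 0x720B
  0x720B + 0x5836 = 0x0CA41
One's-complement sum = 0xCA41.
Checksum = ~0xCA41 & 0xFFFF = 0x35BE.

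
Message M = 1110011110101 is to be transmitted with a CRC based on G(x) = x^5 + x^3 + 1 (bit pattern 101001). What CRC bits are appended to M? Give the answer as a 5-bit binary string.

Append 5 zeros: 111001111010100000. Divide by 101001 (XOR where the leading bit is 1):
  pos 0: 111001 XOR 101001 = 010000
  pos 1: 100001 XOR 101001 = 001000
  pos 3: 100011 XOR 101001 = 001010
  pos 5: 101001 XOR 101001 = 000000
  pos 12: 100000 XOR 101001 = 001001
Remainder (last 5 bits) = 01001. This is the CRC / FCS.

01001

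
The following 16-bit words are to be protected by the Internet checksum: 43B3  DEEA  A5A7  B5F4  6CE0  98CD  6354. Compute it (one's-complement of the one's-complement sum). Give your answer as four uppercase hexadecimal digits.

18C3

One's-complement addition (fold any carry out of bit 15 back into bit 0):
  0x43B3 + 0xDEEA = 0x1229D → wrap carry → 0x229E
  0x229E + 0xA5A7 = 0x0C845
  0xC845 + 0xB5F4 = 0x17E39 → wrap carry → 0x7E3A
  0x7E3A + 0x6CE0 = 0x0EB1A
  0xEB1A + 0x98CD = 0x183E7 → wrap carry → 0x83E8
  0x83E8 + 0x6354 = 0x0E73C
One's-complement sum = 0xE73C.
Checksum = ~0xE73C & 0xFFFF = 0x18C3.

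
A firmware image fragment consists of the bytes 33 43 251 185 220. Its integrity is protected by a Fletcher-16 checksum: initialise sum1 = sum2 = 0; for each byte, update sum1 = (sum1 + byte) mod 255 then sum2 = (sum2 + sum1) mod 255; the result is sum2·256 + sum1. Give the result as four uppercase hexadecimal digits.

96DE

Running sums (mod 255):
  after byte 0 (33): sum1=33, sum2=33
  after byte 1 (43): sum1=76, sum2=109
  after byte 2 (251): sum1=72, sum2=181
  after byte 3 (185): sum1=2, sum2=183
  after byte 4 (220): sum1=222, sum2=150
Checksum = sum2·256 + sum1 = 150·256 + 222 = 38622 = 0x96DE.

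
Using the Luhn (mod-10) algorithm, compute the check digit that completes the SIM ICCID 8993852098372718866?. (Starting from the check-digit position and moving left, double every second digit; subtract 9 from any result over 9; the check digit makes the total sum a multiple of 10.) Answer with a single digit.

9

Partial digits right→left: 6 6 8 8 1 7 2 7 3 8 9 0 2 5 8 3 9 9 8
Double every second digit counting from the check-digit position (so the 1st, 3rd, 5th, ... of the partial from the right).
  doubled (with −9 where >9): 3 7 2 4 6 9 4 7 9 7 → sum 58
  kept as-is: 6 8 7 7 8 0 5 3 9 → sum 53
Total = 58 + 53 = 111.
Check digit = (10 − (111 mod 10)) mod 10 = 9.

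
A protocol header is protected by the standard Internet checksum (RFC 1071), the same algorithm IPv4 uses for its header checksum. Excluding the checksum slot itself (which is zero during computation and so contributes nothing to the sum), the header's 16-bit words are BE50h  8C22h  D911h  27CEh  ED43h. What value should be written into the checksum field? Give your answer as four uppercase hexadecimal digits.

C768

One's-complement addition (fold any carry out of bit 15 back into bit 0):
  0xBE50 + 0x8C22 = 0x14A72 → wrap carry → 0x4A73
  0x4A73 + 0xD911 = 0x12384 → wrap carry → 0x2385
  0x2385 + 0x27CE = 0x04B53
  0x4B53 + 0xED43 = 0x13896 → wrap carry → 0x3897
One's-complement sum = 0x3897.
Checksum = ~0x3897 & 0xFFFF = 0xC768.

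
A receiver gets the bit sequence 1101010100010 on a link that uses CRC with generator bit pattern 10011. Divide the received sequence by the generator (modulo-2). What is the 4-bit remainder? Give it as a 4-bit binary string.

Modulo-2 division of 1101010100010 by 10011:
  pos 0: 11010 XOR 10011 = 01001
  pos 1: 10011 XOR 10011 = 00000
  pos 7: 10001 XOR 10011 = 00010
Remainder = 0100 (nonzero — an error is detected).

0100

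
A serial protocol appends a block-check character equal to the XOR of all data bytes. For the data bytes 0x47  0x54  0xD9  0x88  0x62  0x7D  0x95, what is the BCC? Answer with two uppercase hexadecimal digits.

XOR the bytes together:
  start with 0x47
  0x47 ⊕ 0x54 = 0x13
  0x13 ⊕ 0xD9 = 0xCA
  0xCA ⊕ 0x88 = 0x42
  0x42 ⊕ 0x62 = 0x20
  0x20 ⊕ 0x7D = 0x5D
  0x5D ⊕ 0x95 = 0xC8

C8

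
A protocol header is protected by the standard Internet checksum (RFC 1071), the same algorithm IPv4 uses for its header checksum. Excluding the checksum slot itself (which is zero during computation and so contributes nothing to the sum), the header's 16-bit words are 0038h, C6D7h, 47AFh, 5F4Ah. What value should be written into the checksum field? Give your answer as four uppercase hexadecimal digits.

91F6

One's-complement addition (fold any carry out of bit 15 back into bit 0):
  0x0038 + 0xC6D7 = 0x0C70F
  0xC70F + 0x47AF = 0x10EBE → wrap carry → 0x0EBF
  0x0EBF + 0x5F4A = 0x06E09
One's-complement sum = 0x6E09.
Checksum = ~0x6E09 & 0xFFFF = 0x91F6.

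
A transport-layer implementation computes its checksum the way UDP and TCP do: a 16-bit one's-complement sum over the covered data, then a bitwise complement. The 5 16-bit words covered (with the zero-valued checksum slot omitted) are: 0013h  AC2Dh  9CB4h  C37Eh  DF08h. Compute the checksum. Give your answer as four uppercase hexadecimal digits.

One's-complement addition (fold any carry out of bit 15 back into bit 0):
  0x0013 + 0xAC2D = 0x0AC40
  0xAC40 + 0x9CB4 = 0x148F4 → wrap carry → 0x48F5
  0x48F5 + 0xC37E = 0x10C73 → wrap carry → 0x0C74
  0x0C74 + 0xDF08 = 0x0EB7C
One's-complement sum = 0xEB7C.
Checksum = ~0xEB7C & 0xFFFF = 0x1483.

1483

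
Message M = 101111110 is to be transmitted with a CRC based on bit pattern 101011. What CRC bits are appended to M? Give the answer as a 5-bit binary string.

Append 5 zeros: 10111111000000. Divide by 101011 (XOR where the leading bit is 1):
  pos 0: 101111 XOR 101011 = 000100
  pos 3: 100110 XOR 101011 = 001101
  pos 5: 110100 XOR 101011 = 011111
  pos 6: 111110 XOR 101011 = 010101
  pos 7: 101010 XOR 101011 = 000001
Remainder (last 5 bits) = 00010. This is the CRC / FCS.

00010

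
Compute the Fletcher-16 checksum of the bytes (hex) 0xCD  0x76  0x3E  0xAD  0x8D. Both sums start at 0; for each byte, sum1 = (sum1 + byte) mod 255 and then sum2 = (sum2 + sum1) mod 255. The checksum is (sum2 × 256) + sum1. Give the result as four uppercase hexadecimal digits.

Running sums (mod 255):
  after byte 0 (0xCD): sum1=205, sum2=205
  after byte 1 (0x76): sum1=68, sum2=18
  after byte 2 (0x3E): sum1=130, sum2=148
  after byte 3 (0xAD): sum1=48, sum2=196
  after byte 4 (0x8D): sum1=189, sum2=130
Checksum = sum2·256 + sum1 = 130·256 + 189 = 33469 = 0x82BD.

82BD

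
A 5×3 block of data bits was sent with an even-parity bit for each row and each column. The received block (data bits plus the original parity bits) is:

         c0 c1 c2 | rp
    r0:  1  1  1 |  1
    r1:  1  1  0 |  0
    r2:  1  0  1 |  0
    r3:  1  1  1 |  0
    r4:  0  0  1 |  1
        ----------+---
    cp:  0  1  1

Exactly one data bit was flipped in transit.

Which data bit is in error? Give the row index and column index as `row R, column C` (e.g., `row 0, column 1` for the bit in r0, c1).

Recompute each row's even parity and compare to rp:
  r0: data parity 1, sent rp 1 → ok
  r1: data parity 0, sent rp 0 → ok
  r2: data parity 0, sent rp 0 → ok
  r3: data parity 1, sent rp 0 → mismatch
  r4: data parity 1, sent rp 1 → ok
Recompute each column's even parity and compare to cp:
  c0: data parity 0, sent cp 0 → ok
  c1: data parity 1, sent cp 1 → ok
  c2: data parity 0, sent cp 1 → mismatch
Exactly one row (r3) and one column (c2) fail → the flipped bit is at their intersection.

row 3, column 2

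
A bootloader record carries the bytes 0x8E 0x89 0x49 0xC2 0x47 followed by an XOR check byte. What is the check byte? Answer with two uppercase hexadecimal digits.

XOR the bytes together:
  start with 0x8E
  0x8E ⊕ 0x89 = 0x07
  0x07 ⊕ 0x49 = 0x4E
  0x4E ⊕ 0xC2 = 0x8C
  0x8C ⊕ 0x47 = 0xCB

CB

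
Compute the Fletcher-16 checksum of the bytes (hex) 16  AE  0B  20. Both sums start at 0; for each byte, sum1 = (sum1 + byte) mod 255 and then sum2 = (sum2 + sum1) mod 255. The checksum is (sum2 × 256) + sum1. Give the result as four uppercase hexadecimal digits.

9AEF

Running sums (mod 255):
  after byte 0 (16): sum1=22, sum2=22
  after byte 1 (AE): sum1=196, sum2=218
  after byte 2 (0B): sum1=207, sum2=170
  after byte 3 (20): sum1=239, sum2=154
Checksum = sum2·256 + sum1 = 154·256 + 239 = 39663 = 0x9AEF.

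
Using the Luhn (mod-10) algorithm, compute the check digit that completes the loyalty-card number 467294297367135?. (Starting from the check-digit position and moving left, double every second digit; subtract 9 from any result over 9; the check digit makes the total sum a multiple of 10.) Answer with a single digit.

Partial digits right→left: 5 3 1 7 6 3 7 9 2 4 9 2 7 6 4
Double every second digit counting from the check-digit position (so the 1st, 3rd, 5th, ... of the partial from the right).
  doubled (with −9 where >9): 1 2 3 5 4 9 5 8 → sum 37
  kept as-is: 3 7 3 9 4 2 6 → sum 34
Total = 37 + 34 = 71.
Check digit = (10 − (71 mod 10)) mod 10 = 9.

9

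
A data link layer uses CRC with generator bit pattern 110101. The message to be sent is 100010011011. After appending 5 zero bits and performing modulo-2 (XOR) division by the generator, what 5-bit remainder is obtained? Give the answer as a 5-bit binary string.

Append 5 zeros: 10001001101100000. Divide by 110101 (XOR where the leading bit is 1):
  pos 0: 100010 XOR 110101 = 010111
  pos 1: 101110 XOR 110101 = 011011
  pos 2: 110111 XOR 110101 = 000010
  pos 6: 101011 XOR 110101 = 011110
  pos 7: 111100 XOR 110101 = 001001
  pos 9: 100100 XOR 110101 = 010001
  pos 10: 100010 XOR 110101 = 010111
  pos 11: 101110 XOR 110101 = 011011
Remainder (last 5 bits) = 11011. This is the CRC / FCS.

11011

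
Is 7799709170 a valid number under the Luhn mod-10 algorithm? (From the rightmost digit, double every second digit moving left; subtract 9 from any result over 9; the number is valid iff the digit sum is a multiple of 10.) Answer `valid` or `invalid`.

valid

From the right, keep odd positions and double even positions (subtract 9 from any doubled value over 9):
  doubled (positions 2,4,...): 5 9 5 9 5 → sum 33
  kept (positions 1,3,...): 0 1 0 9 7 → sum 17
Total = 50.
50 mod 10 = 0, so the number is valid.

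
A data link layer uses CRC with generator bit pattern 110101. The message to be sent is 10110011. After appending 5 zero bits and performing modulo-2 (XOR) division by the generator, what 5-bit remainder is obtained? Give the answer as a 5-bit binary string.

Append 5 zeros: 1011001100000. Divide by 110101 (XOR where the leading bit is 1):
  pos 0: 101100 XOR 110101 = 011001
  pos 1: 110011 XOR 110101 = 000110
  pos 4: 110100 XOR 110101 = 000001
Remainder (last 5 bits) = 01000. This is the CRC / FCS.

01000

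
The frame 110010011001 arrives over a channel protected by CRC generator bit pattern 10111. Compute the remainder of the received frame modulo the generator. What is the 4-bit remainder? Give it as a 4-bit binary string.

Modulo-2 division of 110010011001 by 10111:
  pos 0: 11001 XOR 10111 = 01110
  pos 1: 11100 XOR 10111 = 01011
  pos 2: 10110 XOR 10111 = 00001
  pos 6: 11100 XOR 10111 = 01011
  pos 7: 10111 XOR 10111 = 00000
Remainder = 0000 (zero — the frame passes the CRC check).

0000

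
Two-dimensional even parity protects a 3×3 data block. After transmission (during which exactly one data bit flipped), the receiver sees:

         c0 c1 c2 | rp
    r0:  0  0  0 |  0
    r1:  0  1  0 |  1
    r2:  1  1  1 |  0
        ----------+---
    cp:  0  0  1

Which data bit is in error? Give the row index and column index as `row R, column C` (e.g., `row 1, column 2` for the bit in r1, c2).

row 2, column 0

Recompute each row's even parity and compare to rp:
  r0: data parity 0, sent rp 0 → ok
  r1: data parity 1, sent rp 1 → ok
  r2: data parity 1, sent rp 0 → mismatch
Recompute each column's even parity and compare to cp:
  c0: data parity 1, sent cp 0 → mismatch
  c1: data parity 0, sent cp 0 → ok
  c2: data parity 1, sent cp 1 → ok
Exactly one row (r2) and one column (c0) fail → the flipped bit is at their intersection.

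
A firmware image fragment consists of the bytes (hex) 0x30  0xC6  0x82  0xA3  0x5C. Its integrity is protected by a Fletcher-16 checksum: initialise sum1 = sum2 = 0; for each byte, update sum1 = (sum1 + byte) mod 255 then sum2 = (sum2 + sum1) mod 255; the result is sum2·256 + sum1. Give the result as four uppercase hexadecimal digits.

Running sums (mod 255):
  after byte 0 (0x30): sum1=48, sum2=48
  after byte 1 (0xC6): sum1=246, sum2=39
  after byte 2 (0x82): sum1=121, sum2=160
  after byte 3 (0xA3): sum1=29, sum2=189
  after byte 4 (0x5C): sum1=121, sum2=55
Checksum = sum2·256 + sum1 = 55·256 + 121 = 14201 = 0x3779.

3779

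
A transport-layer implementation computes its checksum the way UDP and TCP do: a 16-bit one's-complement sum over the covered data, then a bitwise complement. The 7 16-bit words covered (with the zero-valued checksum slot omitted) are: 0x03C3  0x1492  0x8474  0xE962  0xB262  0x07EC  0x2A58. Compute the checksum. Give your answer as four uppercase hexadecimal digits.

952C

One's-complement addition (fold any carry out of bit 15 back into bit 0):
  0x03C3 + 0x1492 = 0x01855
  0x1855 + 0x8474 = 0x09CC9
  0x9CC9 + 0xE962 = 0x1862B → wrap carry → 0x862C
  0x862C + 0xB262 = 0x1388E → wrap carry → 0x388F
  0x388F + 0x07EC = 0x0407B
  0x407B + 0x2A58 = 0x06AD3
One's-complement sum = 0x6AD3.
Checksum = ~0x6AD3 & 0xFFFF = 0x952C.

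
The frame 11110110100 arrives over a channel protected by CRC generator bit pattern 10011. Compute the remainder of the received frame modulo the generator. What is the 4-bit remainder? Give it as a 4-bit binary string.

Modulo-2 division of 11110110100 by 10011:
  pos 0: 11110 XOR 10011 = 01101
  pos 1: 11011 XOR 10011 = 01000
  pos 2: 10001 XOR 10011 = 00010
  pos 5: 10010 XOR 10011 = 00001
Remainder = 0010 (nonzero — an error is detected).

0010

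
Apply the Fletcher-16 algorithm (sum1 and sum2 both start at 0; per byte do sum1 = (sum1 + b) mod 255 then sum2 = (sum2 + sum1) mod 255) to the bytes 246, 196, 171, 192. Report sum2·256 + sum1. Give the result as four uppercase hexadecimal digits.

Running sums (mod 255):
  after byte 0 (246): sum1=246, sum2=246
  after byte 1 (196): sum1=187, sum2=178
  after byte 2 (171): sum1=103, sum2=26
  after byte 3 (192): sum1=40, sum2=66
Checksum = sum2·256 + sum1 = 66·256 + 40 = 16936 = 0x4228.

4228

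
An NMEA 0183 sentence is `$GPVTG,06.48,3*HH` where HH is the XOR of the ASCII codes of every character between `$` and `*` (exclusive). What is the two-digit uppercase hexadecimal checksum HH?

45

XOR the ASCII codes of the payload characters:
  'G' = 0x47 → acc = 0x47
  'P' = 0x50 → acc = 0x17
  'V' = 0x56 → acc = 0x41
  'T' = 0x54 → acc = 0x15
  'G' = 0x47 → acc = 0x52
  ',' = 0x2C → acc = 0x7E
  '0' = 0x30 → acc = 0x4E
  '6' = 0x36 → acc = 0x78
  '.' = 0x2E → acc = 0x56
  '4' = 0x34 → acc = 0x62
  '8' = 0x38 → acc = 0x5A
  ',' = 0x2C → acc = 0x76
  '3' = 0x33 → acc = 0x45
Checksum = 0x45.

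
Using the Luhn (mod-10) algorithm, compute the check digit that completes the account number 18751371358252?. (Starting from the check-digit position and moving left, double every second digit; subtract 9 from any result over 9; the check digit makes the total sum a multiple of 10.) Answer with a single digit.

Partial digits right→left: 2 5 2 8 5 3 1 7 3 1 5 7 8 1
Double every second digit counting from the check-digit position (so the 1st, 3rd, 5th, ... of the partial from the right).
  doubled (with −9 where >9): 4 4 1 2 6 1 7 → sum 25
  kept as-is: 5 8 3 7 1 7 1 → sum 32
Total = 25 + 32 = 57.
Check digit = (10 − (57 mod 10)) mod 10 = 3.

3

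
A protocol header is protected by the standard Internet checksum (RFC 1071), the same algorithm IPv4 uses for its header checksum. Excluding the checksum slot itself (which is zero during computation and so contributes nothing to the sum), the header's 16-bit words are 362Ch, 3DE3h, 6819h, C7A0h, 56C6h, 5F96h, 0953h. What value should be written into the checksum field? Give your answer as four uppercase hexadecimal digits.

One's-complement addition (fold any carry out of bit 15 back into bit 0):
  0x362C + 0x3DE3 = 0x0740F
  0x740F + 0x6819 = 0x0DC28
  0xDC28 + 0xC7A0 = 0x1A3C8 → wrap carry → 0xA3C9
  0xA3C9 + 0x56C6 = 0x0FA8F
  0xFA8F + 0x5F96 = 0x15A25 → wrap carry → 0x5A26
  0x5A26 + 0x0953 = 0x06379
One's-complement sum = 0x6379.
Checksum = ~0x6379 & 0xFFFF = 0x9C86.

9C86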